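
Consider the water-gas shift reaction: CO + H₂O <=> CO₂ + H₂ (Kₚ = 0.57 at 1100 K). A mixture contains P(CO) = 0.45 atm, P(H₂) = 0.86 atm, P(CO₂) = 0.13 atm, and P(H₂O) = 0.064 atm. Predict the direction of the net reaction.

Qₚ = P(CO₂)·P(H₂) / (P(CO)·P(H₂O)) = (0.13)·(0.86) / ((0.45)·(0.064)) = 3.9
Qₚ = 3.9 > Kₚ = 0.57, so the reverse reaction proceeds.

toward reactants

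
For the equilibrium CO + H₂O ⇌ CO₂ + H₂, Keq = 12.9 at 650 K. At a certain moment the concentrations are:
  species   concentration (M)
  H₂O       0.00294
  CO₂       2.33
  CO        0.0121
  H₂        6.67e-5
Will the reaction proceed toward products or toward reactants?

Q = [CO₂]·[H₂] / ([CO]·[H₂O]) = (2.33)·(6.67e-5) / ((0.0121)·(0.00294)) = 4.37
Q = 4.37 < Keq = 12.9, so the forward reaction proceeds.

forward (toward products)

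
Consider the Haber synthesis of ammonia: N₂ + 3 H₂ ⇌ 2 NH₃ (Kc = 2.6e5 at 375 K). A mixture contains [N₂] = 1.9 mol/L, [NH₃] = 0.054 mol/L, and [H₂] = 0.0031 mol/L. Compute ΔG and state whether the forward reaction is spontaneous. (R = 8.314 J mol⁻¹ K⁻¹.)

ΔG = -5.05 kJ/mol; the forward reaction is spontaneous

Qc = [NH₃]² / ([N₂]·[H₂]³) = (0.054)² / ((1.9)·(0.0031)³) = 51500
ΔG = RT ln(Qc/Kc) = (8.314 J mol⁻¹ K⁻¹)(375 K) × ln(51500/2.6e5)
   = (3.118 kJ/mol)(-1.619) = -5.05 kJ/mol
ΔG < 0, so the forward reaction is spontaneous (proceeds forward).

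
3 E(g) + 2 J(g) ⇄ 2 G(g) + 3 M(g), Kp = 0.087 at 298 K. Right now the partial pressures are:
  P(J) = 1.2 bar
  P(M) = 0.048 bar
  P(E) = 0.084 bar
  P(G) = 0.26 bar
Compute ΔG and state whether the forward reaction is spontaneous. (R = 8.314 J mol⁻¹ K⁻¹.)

Qp = P(G)²·P(M)³ / (P(E)³·P(J)²) = (0.26)²·(0.048)³ / ((0.084)³·(1.2)²) = 0.00876
ΔG = RT ln(Qp/Kp) = (8.314 J mol⁻¹ K⁻¹)(298 K) × ln(0.00876/0.087)
   = (2.478 kJ/mol)(-2.296) = -5.69 kJ/mol
ΔG < 0, so the forward reaction is spontaneous (proceeds forward).

ΔG = -5.69 kJ/mol; the forward reaction is spontaneous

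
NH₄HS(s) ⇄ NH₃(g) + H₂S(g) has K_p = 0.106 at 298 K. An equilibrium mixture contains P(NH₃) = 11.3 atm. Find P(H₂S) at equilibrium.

P(H₂S) = 0.00938 atm

(NH₄HS is a pure solid — omitted from K_p.)
At equilibrium, K_p = P(NH₃)·P(H₂S) = 0.106.
(11.3)·(P(H₂S)) = 0.106
P(H₂S) = 0.00938 atm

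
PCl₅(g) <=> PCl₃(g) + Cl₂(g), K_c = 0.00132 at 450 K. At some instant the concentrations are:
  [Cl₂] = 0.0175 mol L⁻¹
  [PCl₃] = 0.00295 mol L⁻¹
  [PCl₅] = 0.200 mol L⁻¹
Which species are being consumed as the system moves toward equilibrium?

PCl₅ (reactants)

Q_c = [PCl₃]·[Cl₂] / [PCl₅] = (0.00295)·(0.0175) / (0.200) = 2.58e-4
Q_c = 2.58e-4 < K_c = 0.00132: net forward reaction.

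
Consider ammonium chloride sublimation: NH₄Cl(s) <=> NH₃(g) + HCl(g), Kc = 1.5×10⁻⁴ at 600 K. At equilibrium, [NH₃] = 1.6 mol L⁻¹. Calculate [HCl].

(NH₄Cl is a pure solid — omitted from Kc.)
At equilibrium, Kc = [NH₃]·[HCl] = 1.5×10⁻⁴.
(1.6)·([HCl]) = 1.5×10⁻⁴
[HCl] = 9.38×10⁻⁵ = 9.4×10⁻⁵ mol L⁻¹

[HCl] = 9.4×10⁻⁵ mol L⁻¹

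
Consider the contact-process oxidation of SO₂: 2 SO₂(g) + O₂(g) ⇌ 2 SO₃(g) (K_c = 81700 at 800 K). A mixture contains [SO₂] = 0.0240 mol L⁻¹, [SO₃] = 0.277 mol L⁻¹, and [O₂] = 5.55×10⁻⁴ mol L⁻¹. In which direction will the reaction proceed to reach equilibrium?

Q_c = [SO₃]² / ([SO₂]²·[O₂]) = (0.277)² / ((0.0240)²·(5.55×10⁻⁴)) = 2.40×10⁵
Q_c = 2.40×10⁵ > K_c = 81700, so the reverse reaction proceeds.

reverse (toward reactants)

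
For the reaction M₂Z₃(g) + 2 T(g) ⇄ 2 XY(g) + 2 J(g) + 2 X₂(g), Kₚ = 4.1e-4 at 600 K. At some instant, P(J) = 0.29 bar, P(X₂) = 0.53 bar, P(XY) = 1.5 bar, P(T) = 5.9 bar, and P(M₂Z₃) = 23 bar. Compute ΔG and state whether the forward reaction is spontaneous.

Qₚ = P(XY)²·P(J)²·P(X₂)² / (P(M₂Z₃)·P(T)²) = (1.5)²·(0.29)²·(0.53)² / ((23)·(5.9)²) = 6.64e-5
ΔG = RT ln(Qₚ/Kₚ) = (8.314 J mol⁻¹ K⁻¹)(600 K) × ln(6.64e-5/4.1e-4)
   = (4.988 kJ/mol)(-1.820) = -9.08 kJ/mol
ΔG < 0, so the forward reaction is spontaneous (proceeds forward).

ΔG = -9.08 kJ/mol; the forward reaction is spontaneous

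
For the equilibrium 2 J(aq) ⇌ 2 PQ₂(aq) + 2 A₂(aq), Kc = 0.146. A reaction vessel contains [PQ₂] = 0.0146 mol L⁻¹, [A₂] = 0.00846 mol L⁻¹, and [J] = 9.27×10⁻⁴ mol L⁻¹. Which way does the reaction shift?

to the right

Qc = [PQ₂]²·[A₂]² / [J]² = (0.0146)²·(0.00846)² / (9.27×10⁻⁴)² = 0.0178
Qc = 0.0178 < Kc = 0.146, so the forward reaction proceeds.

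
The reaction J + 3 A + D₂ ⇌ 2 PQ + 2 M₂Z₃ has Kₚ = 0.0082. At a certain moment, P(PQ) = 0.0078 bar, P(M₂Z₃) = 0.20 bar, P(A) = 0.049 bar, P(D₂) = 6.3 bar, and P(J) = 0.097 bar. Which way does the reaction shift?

Qₚ = P(PQ)²·P(M₂Z₃)² / (P(J)·P(A)³·P(D₂)) = (0.0078)²·(0.20)² / ((0.097)·(0.049)³·(6.3)) = 0.034
Qₚ = 0.034 > Kₚ = 0.0082, so the reverse reaction proceeds.

toward reactants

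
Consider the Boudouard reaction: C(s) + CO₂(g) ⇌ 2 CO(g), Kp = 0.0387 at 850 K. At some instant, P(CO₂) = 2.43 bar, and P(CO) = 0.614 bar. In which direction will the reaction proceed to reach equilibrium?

(C is a pure solid — omitted from Qp.)
Qp = P(CO)² / P(CO₂) = (0.614)² / (2.43) = 0.155
Qp = 0.155 > Kp = 0.0387, so the reverse reaction proceeds.

to the left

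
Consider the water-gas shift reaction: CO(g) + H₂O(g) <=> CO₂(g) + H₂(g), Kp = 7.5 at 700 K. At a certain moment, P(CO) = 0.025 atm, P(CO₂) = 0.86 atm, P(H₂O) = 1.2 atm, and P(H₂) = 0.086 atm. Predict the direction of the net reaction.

to the right

Qp = P(CO₂)·P(H₂) / (P(CO)·P(H₂O)) = (0.86)·(0.086) / ((0.025)·(1.2)) = 2.5
Qp = 2.5 < Kp = 7.5, so the forward reaction proceeds.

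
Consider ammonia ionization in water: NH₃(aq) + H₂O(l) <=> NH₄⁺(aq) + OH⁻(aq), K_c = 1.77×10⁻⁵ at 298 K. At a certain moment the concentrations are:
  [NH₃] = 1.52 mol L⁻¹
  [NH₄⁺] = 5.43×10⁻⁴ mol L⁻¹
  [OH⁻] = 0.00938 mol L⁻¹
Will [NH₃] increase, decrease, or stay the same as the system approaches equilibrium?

(H₂O is a pure liquid — omitted from Q_c.)
Q_c = [NH₄⁺]·[OH⁻] / [NH₃] = (5.43×10⁻⁴)·(0.00938) / (1.52) = 3.35×10⁻⁶
Q_c = 3.35×10⁻⁶ < K_c = 1.77×10⁻⁵: net forward reaction.
NH₃ is a reactant, so it decreases.

decrease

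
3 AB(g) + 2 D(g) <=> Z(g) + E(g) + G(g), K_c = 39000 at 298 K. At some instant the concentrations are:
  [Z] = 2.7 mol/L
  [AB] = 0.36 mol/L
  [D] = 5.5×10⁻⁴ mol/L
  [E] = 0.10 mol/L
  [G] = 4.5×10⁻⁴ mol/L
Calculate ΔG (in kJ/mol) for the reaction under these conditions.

ΔG = -3.74 kJ/mol

Q_c = [Z]·[E]·[G] / ([AB]³·[D]²) = (2.7)·(0.10)·(4.5×10⁻⁴) / ((0.36)³·(5.5×10⁻⁴)²) = 8610
ΔG = RT ln(Q_c/K_c) = (8.314 J mol⁻¹ K⁻¹)(298 K) × ln(8610/39000)
   = (2.478 kJ/mol)(-1.511) = -3.74 kJ/mol
ΔG < 0, so the forward reaction is spontaneous (proceeds forward).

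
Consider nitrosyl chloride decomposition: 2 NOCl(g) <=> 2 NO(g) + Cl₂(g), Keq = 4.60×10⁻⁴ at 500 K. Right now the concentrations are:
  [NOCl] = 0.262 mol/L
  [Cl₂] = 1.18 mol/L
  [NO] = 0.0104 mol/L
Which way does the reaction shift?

Q = [NO]²·[Cl₂] / [NOCl]² = (0.0104)²·(1.18) / (0.262)² = 0.00186
Q = 0.00186 > Keq = 4.60×10⁻⁴, so the reverse reaction proceeds.

to the left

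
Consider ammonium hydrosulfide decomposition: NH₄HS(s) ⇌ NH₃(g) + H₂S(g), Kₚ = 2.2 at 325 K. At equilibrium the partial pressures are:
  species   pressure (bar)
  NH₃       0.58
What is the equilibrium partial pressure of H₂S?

(NH₄HS is a pure solid — omitted from Kₚ.)
At equilibrium, Kₚ = P(NH₃)·P(H₂S) = 2.2.
(0.58)·(P(H₂S)) = 2.2
P(H₂S) = 3.79 = 3.8 bar

P(H₂S) = 3.8 bar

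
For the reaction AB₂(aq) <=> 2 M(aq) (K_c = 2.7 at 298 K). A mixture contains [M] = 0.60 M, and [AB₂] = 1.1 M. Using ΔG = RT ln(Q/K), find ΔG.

ΔG = -5.23 kJ/mol

Q_c = [M]² / [AB₂] = (0.60)² / (1.1) = 0.327
ΔG = RT ln(Q_c/K_c) = (8.314 J mol⁻¹ K⁻¹)(298 K) × ln(0.327/2.7)
   = (2.478 kJ/mol)(-2.111) = -5.23 kJ/mol
ΔG < 0, so the forward reaction is spontaneous (proceeds forward).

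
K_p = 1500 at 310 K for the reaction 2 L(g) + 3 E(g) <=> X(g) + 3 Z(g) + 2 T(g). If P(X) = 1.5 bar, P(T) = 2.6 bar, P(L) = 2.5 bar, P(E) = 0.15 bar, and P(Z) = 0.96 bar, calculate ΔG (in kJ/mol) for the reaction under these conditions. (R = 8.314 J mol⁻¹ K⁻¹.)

ΔG = -3.25 kJ/mol

Q_p = P(X)·P(Z)³·P(T)² / (P(L)²·P(E)³) = (1.5)·(0.96)³·(2.6)² / ((2.5)²·(0.15)³) = 425
ΔG = RT ln(Q_p/K_p) = (8.314 J mol⁻¹ K⁻¹)(310 K) × ln(425/1500)
   = (2.577 kJ/mol)(-1.261) = -3.25 kJ/mol
ΔG < 0, so the forward reaction is spontaneous (proceeds forward).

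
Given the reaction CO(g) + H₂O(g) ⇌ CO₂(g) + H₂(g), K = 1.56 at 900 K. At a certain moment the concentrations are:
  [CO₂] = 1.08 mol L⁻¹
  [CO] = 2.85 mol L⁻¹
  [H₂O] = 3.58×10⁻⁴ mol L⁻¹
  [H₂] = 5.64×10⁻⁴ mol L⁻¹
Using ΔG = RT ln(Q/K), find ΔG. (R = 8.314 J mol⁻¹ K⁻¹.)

ΔG = -7.19 kJ/mol

Q = [CO₂]·[H₂] / ([CO]·[H₂O]) = (1.08)·(5.64×10⁻⁴) / ((2.85)·(3.58×10⁻⁴)) = 0.597
ΔG = RT ln(Q/K) = (8.314 J mol⁻¹ K⁻¹)(900 K) × ln(0.597/1.56)
   = (7.483 kJ/mol)(-0.9605) = -7.19 kJ/mol
ΔG < 0, so the forward reaction is spontaneous (proceeds forward).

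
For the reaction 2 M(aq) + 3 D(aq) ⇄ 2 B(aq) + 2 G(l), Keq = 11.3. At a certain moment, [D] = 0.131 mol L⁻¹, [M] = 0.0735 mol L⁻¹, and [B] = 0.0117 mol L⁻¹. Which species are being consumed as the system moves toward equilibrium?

none (at equilibrium)

(G is a pure liquid — omitted from Q.)
Q = [B]² / ([M]²·[D]³) = (0.0117)² / ((0.0735)²·(0.131)³) = 11.3
Q = 11.3 = Keq; the system is at equilibrium.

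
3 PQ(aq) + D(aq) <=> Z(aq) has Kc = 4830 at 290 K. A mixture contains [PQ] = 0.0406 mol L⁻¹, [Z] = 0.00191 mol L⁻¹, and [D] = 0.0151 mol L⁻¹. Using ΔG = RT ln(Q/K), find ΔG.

ΔG = -2.26 kJ/mol

Qc = [Z] / ([PQ]³·[D]) = (0.00191) / ((0.0406)³·(0.0151)) = 1890
ΔG = RT ln(Qc/Kc) = (8.314 J mol⁻¹ K⁻¹)(290 K) × ln(1890/4830)
   = (2.411 kJ/mol)(-0.9383) = -2.26 kJ/mol
ΔG < 0, so the forward reaction is spontaneous (proceeds forward).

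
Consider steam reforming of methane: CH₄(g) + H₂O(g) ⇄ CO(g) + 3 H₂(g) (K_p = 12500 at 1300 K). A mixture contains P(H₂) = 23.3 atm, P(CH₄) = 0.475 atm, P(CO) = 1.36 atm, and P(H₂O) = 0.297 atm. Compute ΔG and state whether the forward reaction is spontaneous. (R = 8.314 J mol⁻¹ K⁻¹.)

Q_p = P(CO)·P(H₂)³ / (P(CH₄)·P(H₂O)) = (1.36)·(23.3)³ / ((0.475)·(0.297)) = 1.22×10⁵
ΔG = RT ln(Q_p/K_p) = (8.314 J mol⁻¹ K⁻¹)(1300 K) × ln(1.22×10⁵/12500)
   = (10.81 kJ/mol)(2.278) = 24.6 kJ/mol
ΔG > 0, so the forward reaction is non-spontaneous (proceeds in reverse).

ΔG = 24.6 kJ/mol; the forward reaction is non-spontaneous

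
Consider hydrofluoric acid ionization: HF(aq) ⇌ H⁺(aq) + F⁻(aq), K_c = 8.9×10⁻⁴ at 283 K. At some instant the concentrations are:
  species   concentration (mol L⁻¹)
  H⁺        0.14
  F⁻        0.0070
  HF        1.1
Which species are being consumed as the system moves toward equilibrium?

Q_c = [H⁺]·[F⁻] / [HF] = (0.14)·(0.0070) / (1.1) = 8.9×10⁻⁴
Q_c = 8.9×10⁻⁴ = K_c; the system is at equilibrium.

none (at equilibrium)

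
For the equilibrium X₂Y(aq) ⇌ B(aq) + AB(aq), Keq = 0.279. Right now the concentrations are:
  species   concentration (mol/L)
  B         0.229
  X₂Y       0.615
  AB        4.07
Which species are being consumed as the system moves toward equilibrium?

Q = [B]·[AB] / [X₂Y] = (0.229)·(4.07) / (0.615) = 1.52
Q = 1.52 > Keq = 0.279: net reverse reaction.

B, AB (products)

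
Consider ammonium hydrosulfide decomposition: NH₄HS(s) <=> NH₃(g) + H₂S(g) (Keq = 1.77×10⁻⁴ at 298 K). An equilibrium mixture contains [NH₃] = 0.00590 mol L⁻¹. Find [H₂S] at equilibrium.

(NH₄HS is a pure solid — omitted from Keq.)
At equilibrium, Keq = [NH₃]·[H₂S] = 1.77×10⁻⁴.
(0.00590)·([H₂S]) = 1.77×10⁻⁴
[H₂S] = 0.0300 mol L⁻¹

[H₂S] = 0.0300 mol L⁻¹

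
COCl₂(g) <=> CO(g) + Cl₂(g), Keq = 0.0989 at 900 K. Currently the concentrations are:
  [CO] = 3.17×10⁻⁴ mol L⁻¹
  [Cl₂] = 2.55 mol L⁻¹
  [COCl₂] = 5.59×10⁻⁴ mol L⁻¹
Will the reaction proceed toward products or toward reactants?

to the left

Q = [CO]·[Cl₂] / [COCl₂] = (3.17×10⁻⁴)·(2.55) / (5.59×10⁻⁴) = 1.45
Q = 1.45 > Keq = 0.0989, so the reverse reaction proceeds.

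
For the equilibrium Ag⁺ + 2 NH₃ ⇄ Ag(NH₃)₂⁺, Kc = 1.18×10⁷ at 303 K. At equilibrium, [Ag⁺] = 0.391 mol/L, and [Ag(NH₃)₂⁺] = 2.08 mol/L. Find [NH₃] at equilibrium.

At equilibrium, Kc = [Ag(NH₃)₂⁺] / ([Ag⁺]·[NH₃]²) = 1.18×10⁷.
(2.08) / ((0.391)·([NH₃])²) = 1.18×10⁷
[NH₃]² = 4.51×10⁻⁷ ⇒ [NH₃] = 6.71×10⁻⁴ mol/L

[NH₃] = 6.71×10⁻⁴ mol/L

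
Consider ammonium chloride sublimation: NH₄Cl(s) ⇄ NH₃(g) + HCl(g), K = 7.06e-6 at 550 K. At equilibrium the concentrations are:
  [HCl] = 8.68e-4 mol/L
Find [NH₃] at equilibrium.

[NH₃] = 0.00813 mol/L

(NH₄Cl is a pure solid — omitted from K.)
At equilibrium, K = [NH₃]·[HCl] = 7.06e-6.
([NH₃])·(8.68e-4) = 7.06e-6
[NH₃] = 0.00813 mol/L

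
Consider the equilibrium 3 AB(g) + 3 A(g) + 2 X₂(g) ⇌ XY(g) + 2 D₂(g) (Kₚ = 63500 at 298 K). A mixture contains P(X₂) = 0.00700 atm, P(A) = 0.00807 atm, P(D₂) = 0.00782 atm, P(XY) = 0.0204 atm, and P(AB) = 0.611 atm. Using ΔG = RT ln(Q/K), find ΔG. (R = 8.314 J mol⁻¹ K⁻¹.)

ΔG = 2.99 kJ/mol

Qₚ = P(XY)·P(D₂)² / (P(AB)³·P(A)³·P(X₂)²) = (0.0204)·(0.00782)² / ((0.611)³·(0.00807)³·(0.00700)²) = 2.12e5
ΔG = RT ln(Qₚ/Kₚ) = (8.314 J mol⁻¹ K⁻¹)(298 K) × ln(2.12e5/63500)
   = (2.478 kJ/mol)(1.206) = 2.99 kJ/mol
ΔG > 0, so the forward reaction is non-spontaneous (proceeds in reverse).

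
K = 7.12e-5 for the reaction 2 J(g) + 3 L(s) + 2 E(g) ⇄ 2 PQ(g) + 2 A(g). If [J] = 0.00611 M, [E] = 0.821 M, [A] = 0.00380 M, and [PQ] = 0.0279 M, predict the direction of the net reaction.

toward reactants

(L is a pure solid — omitted from Q.)
Q = [PQ]²·[A]² / ([J]²·[E]²) = (0.0279)²·(0.00380)² / ((0.00611)²·(0.821)²) = 4.47e-4
Q = 4.47e-4 > K = 7.12e-5, so the reverse reaction proceeds.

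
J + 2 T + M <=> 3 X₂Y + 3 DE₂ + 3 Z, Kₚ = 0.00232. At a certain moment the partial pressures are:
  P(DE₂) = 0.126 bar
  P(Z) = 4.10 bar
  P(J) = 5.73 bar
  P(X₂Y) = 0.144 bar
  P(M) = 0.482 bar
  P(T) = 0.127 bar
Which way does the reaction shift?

to the left

Qₚ = P(X₂Y)³·P(DE₂)³·P(Z)³ / (P(J)·P(T)²·P(M)) = (0.144)³·(0.126)³·(4.10)³ / ((5.73)·(0.127)²·(0.482)) = 0.00924
Qₚ = 0.00924 > Kₚ = 0.00232, so the reverse reaction proceeds.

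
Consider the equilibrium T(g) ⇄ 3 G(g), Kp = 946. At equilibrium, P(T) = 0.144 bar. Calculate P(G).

P(G) = 5.15 bar

At equilibrium, Kp = P(G)³ / P(T) = 946.
(P(G))³ / (0.144) = 946
P(G)³ = 136 ⇒ P(G) = 5.15 bar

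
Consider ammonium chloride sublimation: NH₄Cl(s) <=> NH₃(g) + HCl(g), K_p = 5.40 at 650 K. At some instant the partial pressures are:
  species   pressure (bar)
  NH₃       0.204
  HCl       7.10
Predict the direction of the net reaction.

(NH₄Cl is a pure solid — omitted from Q_p.)
Q_p = P(NH₃)·P(HCl) = (0.204)·(7.10) = 1.45
Q_p = 1.45 < K_p = 5.40, so the forward reaction proceeds.

forward (toward products)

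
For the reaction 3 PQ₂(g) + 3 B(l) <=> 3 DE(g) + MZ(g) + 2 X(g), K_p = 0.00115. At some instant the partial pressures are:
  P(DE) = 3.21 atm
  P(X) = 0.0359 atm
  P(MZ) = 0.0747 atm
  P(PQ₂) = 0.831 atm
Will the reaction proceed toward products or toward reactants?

in the reverse direction

(B is a pure liquid — omitted from Q_p.)
Q_p = P(DE)³·P(MZ)·P(X)² / P(PQ₂)³ = (3.21)³·(0.0747)·(0.0359)² / (0.831)³ = 0.00555
Q_p = 0.00555 > K_p = 0.00115, so the reverse reaction proceeds.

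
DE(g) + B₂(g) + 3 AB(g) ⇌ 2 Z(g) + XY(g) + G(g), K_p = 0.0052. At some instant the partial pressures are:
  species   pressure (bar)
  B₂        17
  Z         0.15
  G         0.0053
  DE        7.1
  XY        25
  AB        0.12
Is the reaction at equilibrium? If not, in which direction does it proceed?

reverse (toward reactants)

Q_p = P(Z)²·P(XY)·P(G) / (P(DE)·P(B₂)·P(AB)³) = (0.15)²·(25)·(0.0053) / ((7.1)·(17)·(0.12)³) = 0.014
Q_p = 0.014 > K_p = 0.0052, so the reverse reaction proceeds.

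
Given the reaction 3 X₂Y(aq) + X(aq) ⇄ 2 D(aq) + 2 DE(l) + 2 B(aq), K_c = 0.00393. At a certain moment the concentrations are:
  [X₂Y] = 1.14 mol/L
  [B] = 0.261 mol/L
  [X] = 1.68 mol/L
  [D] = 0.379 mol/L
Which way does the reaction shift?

(DE is a pure liquid — omitted from Q_c.)
Q_c = [D]²·[B]² / ([X₂Y]³·[X]) = (0.379)²·(0.261)² / ((1.14)³·(1.68)) = 0.00393
Q_c = 0.00393 = K_c, so the system is already at equilibrium.

at equilibrium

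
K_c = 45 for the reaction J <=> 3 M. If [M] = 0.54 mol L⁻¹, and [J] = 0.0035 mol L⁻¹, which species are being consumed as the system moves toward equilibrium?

none (at equilibrium)

Q_c = [M]³ / [J] = (0.54)³ / (0.0035) = 45
Q_c = 45 = K_c; the system is at equilibrium.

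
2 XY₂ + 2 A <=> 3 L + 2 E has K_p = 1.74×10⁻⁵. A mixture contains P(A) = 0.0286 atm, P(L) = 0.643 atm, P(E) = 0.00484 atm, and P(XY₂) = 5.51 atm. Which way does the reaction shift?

Q_p = P(L)³·P(E)² / (P(XY₂)²·P(A)²) = (0.643)³·(0.00484)² / ((5.51)²·(0.0286)²) = 2.51×10⁻⁴
Q_p = 2.51×10⁻⁴ > K_p = 1.74×10⁻⁵, so the reverse reaction proceeds.

toward reactants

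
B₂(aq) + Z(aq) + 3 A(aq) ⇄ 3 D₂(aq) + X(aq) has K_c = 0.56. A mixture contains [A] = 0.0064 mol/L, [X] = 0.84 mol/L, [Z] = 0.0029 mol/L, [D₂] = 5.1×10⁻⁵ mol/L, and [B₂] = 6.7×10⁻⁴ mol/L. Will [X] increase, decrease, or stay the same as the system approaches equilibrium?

Q_c = [D₂]³·[X] / ([B₂]·[Z]·[A]³) = (5.1×10⁻⁵)³·(0.84) / ((6.7×10⁻⁴)·(0.0029)·(0.0064)³) = 0.22
Q_c = 0.22 < K_c = 0.56: net forward reaction.
X is a product, so it increases.

increase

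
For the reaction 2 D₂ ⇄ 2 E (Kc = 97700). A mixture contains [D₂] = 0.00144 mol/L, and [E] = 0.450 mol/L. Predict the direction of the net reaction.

Qc = [E]² / [D₂]² = (0.450)² / (0.00144)² = 97700
Qc = 97700 = Kc, so the system is already at equilibrium.

at equilibrium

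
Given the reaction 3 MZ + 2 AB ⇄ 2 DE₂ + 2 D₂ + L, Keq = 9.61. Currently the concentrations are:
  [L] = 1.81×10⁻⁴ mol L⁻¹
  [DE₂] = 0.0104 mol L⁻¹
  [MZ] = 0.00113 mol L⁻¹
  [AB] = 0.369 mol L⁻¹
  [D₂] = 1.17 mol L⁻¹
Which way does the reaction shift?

toward reactants

Q = [DE₂]²·[D₂]²·[L] / ([MZ]³·[AB]²) = (0.0104)²·(1.17)²·(1.81×10⁻⁴) / ((0.00113)³·(0.369)²) = 136
Q = 136 > Keq = 9.61, so the reverse reaction proceeds.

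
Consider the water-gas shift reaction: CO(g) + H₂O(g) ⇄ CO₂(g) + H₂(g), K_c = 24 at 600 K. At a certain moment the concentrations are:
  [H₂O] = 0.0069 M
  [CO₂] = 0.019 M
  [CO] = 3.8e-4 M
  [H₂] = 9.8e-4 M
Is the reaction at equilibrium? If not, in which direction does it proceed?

Q_c = [CO₂]·[H₂] / ([CO]·[H₂O]) = (0.019)·(9.8e-4) / ((3.8e-4)·(0.0069)) = 7.1
Q_c = 7.1 < K_c = 24, so the forward reaction proceeds.

toward products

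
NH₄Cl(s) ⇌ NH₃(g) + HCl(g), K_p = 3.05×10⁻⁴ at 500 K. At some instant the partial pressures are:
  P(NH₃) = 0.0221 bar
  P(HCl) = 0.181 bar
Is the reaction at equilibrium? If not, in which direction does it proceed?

(NH₄Cl is a pure solid — omitted from Q_p.)
Q_p = P(NH₃)·P(HCl) = (0.0221)·(0.181) = 0.00400
Q_p = 0.00400 > K_p = 3.05×10⁻⁴, so the reverse reaction proceeds.

in the reverse direction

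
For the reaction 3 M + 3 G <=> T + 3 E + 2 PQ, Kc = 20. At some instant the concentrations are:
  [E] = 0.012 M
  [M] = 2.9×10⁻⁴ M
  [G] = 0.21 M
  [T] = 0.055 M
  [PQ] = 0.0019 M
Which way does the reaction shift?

in the forward direction

Qc = [T]·[E]³·[PQ]² / ([M]³·[G]³) = (0.055)·(0.012)³·(0.0019)² / ((2.9×10⁻⁴)³·(0.21)³) = 1.5
Qc = 1.5 < Kc = 20, so the forward reaction proceeds.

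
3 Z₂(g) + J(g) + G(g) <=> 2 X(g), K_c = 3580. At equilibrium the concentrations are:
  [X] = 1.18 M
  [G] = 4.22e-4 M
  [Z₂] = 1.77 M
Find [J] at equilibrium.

[J] = 0.166 M

At equilibrium, K_c = [X]² / ([Z₂]³·[J]·[G]) = 3580.
(1.18)² / ((1.77)³·([J])·(4.22e-4)) = 3580
[J] = 0.166 M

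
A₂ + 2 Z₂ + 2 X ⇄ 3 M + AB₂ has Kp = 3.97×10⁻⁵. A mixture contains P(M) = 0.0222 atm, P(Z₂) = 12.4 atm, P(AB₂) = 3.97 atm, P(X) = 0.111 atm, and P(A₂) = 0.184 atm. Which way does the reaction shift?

Qp = P(M)³·P(AB₂) / (P(A₂)·P(Z₂)²·P(X)²) = (0.0222)³·(3.97) / ((0.184)·(12.4)²·(0.111)²) = 1.25×10⁻⁴
Qp = 1.25×10⁻⁴ > Kp = 3.97×10⁻⁵, so the reverse reaction proceeds.

to the left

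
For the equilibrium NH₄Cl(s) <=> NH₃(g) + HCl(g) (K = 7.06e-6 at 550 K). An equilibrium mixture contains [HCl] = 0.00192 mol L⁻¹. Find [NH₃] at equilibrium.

(NH₄Cl is a pure solid — omitted from K.)
At equilibrium, K = [NH₃]·[HCl] = 7.06e-6.
([NH₃])·(0.00192) = 7.06e-6
[NH₃] = 0.00368 mol L⁻¹

[NH₃] = 0.00368 mol L⁻¹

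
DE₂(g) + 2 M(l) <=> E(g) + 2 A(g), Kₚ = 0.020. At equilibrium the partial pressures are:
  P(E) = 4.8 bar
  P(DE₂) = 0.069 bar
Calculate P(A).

(M is a pure liquid — omitted from Kₚ.)
At equilibrium, Kₚ = P(E)·P(A)² / P(DE₂) = 0.020.
(4.8)·(P(A))² / (0.069) = 0.020
P(A)² = 2.88×10⁻⁴ ⇒ P(A) = 0.017 bar

P(A) = 0.017 bar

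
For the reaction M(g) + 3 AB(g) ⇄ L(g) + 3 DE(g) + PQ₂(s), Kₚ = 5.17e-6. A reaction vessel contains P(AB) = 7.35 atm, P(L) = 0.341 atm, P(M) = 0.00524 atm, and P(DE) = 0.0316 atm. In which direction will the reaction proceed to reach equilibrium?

neither direction; the system is at equilibrium

(PQ₂ is a pure solid — omitted from Qₚ.)
Qₚ = P(L)·P(DE)³ / (P(M)·P(AB)³) = (0.341)·(0.0316)³ / ((0.00524)·(7.35)³) = 5.17e-6
Qₚ = 5.17e-6 = Kₚ, so the system is already at equilibrium.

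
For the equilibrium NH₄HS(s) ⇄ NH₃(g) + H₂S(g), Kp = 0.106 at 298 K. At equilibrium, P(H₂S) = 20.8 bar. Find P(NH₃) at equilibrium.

(NH₄HS is a pure solid — omitted from Kp.)
At equilibrium, Kp = P(NH₃)·P(H₂S) = 0.106.
(P(NH₃))·(20.8) = 0.106
P(NH₃) = 0.00510 bar

P(NH₃) = 0.00510 bar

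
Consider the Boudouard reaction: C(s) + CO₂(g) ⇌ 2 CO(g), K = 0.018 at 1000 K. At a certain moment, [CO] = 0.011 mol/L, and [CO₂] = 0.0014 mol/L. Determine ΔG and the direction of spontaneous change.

ΔG = 13.0 kJ/mol; the forward reaction is non-spontaneous

(C is a pure solid — omitted from Q.)
Q = [CO]² / [CO₂] = (0.011)² / (0.0014) = 0.0864
ΔG = RT ln(Q/K) = (8.314 J mol⁻¹ K⁻¹)(1000 K) × ln(0.0864/0.018)
   = (8.314 kJ/mol)(1.569) = 13.0 kJ/mol
ΔG > 0, so the forward reaction is non-spontaneous (proceeds in reverse).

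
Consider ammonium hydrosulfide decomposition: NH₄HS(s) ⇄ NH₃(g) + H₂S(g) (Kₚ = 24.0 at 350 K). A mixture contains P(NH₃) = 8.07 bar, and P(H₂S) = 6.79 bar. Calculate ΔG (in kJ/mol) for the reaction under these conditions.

(NH₄HS is a pure solid — omitted from Qₚ.)
Qₚ = P(NH₃)·P(H₂S) = (8.07)·(6.79) = 54.8
ΔG = RT ln(Qₚ/Kₚ) = (8.314 J mol⁻¹ K⁻¹)(350 K) × ln(54.8/24.0)
   = (2.910 kJ/mol)(0.8256) = 2.40 kJ/mol
ΔG > 0, so the forward reaction is non-spontaneous (proceeds in reverse).

ΔG = 2.40 kJ/mol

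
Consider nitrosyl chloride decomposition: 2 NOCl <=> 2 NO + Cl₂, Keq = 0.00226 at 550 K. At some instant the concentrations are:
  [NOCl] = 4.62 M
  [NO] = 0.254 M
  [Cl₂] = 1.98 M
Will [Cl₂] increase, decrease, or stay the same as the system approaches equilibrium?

Q = [NO]²·[Cl₂] / [NOCl]² = (0.254)²·(1.98) / (4.62)² = 0.00598
Q = 0.00598 > Keq = 0.00226: net reverse reaction.
Cl₂ is a product, so it decreases.

decrease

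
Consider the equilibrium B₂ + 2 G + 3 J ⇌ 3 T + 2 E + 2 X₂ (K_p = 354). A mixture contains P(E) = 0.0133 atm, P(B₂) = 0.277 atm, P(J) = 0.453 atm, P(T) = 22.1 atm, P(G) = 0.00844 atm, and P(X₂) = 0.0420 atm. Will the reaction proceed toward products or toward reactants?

Q_p = P(T)³·P(E)²·P(X₂)² / (P(B₂)·P(G)²·P(J)³) = (22.1)³·(0.0133)²·(0.0420)² / ((0.277)·(0.00844)²·(0.453)³) = 1840
Q_p = 1840 > K_p = 354, so the reverse reaction proceeds.

reverse (toward reactants)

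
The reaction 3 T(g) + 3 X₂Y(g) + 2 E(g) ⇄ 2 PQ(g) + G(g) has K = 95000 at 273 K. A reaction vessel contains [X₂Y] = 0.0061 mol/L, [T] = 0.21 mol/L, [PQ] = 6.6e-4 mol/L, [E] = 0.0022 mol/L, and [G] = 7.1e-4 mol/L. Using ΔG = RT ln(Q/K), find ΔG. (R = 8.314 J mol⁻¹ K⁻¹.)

ΔG = -2.59 kJ/mol

Q = [PQ]²·[G] / ([T]³·[X₂Y]³·[E]²) = (6.6e-4)²·(7.1e-4) / ((0.21)³·(0.0061)³·(0.0022)²) = 30400
ΔG = RT ln(Q/K) = (8.314 J mol⁻¹ K⁻¹)(273 K) × ln(30400/95000)
   = (2.270 kJ/mol)(-1.139) = -2.59 kJ/mol
ΔG < 0, so the forward reaction is spontaneous (proceeds forward).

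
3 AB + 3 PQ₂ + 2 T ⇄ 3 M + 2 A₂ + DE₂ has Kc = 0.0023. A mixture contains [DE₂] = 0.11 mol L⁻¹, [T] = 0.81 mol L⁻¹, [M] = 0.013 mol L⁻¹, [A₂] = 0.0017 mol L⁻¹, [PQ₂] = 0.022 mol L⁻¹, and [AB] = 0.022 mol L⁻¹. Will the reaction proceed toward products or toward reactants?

reverse (toward reactants)

Qc = [M]³·[A₂]²·[DE₂] / ([AB]³·[PQ₂]³·[T]²) = (0.013)³·(0.0017)²·(0.11) / ((0.022)³·(0.022)³·(0.81)²) = 0.0094
Qc = 0.0094 > Kc = 0.0023, so the reverse reaction proceeds.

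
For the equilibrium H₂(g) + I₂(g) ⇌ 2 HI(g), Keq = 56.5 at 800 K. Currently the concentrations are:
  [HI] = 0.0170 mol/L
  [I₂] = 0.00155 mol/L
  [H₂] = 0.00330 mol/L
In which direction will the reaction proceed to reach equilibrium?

no net change (already at equilibrium)

Q = [HI]² / ([H₂]·[I₂]) = (0.0170)² / ((0.00330)·(0.00155)) = 56.5
Q = 56.5 = Keq, so the system is already at equilibrium.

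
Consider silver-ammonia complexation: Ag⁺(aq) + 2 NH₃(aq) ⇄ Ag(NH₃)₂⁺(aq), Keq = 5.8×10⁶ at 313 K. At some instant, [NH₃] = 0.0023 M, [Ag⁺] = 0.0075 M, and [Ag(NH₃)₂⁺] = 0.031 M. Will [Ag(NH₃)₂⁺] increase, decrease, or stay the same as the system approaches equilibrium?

Q = [Ag(NH₃)₂⁺] / ([Ag⁺]·[NH₃]²) = (0.031) / ((0.0075)·(0.0023)²) = 7.8×10⁵
Q = 7.8×10⁵ < Keq = 5.8×10⁶: net forward reaction.
Ag(NH₃)₂⁺ is a product, so it increases.

increase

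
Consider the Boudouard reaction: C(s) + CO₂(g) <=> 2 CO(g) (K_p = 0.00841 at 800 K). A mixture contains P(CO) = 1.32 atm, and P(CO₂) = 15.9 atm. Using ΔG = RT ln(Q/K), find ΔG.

(C is a pure solid — omitted from Q_p.)
Q_p = P(CO)² / P(CO₂) = (1.32)² / (15.9) = 0.110
ΔG = RT ln(Q_p/K_p) = (8.314 J mol⁻¹ K⁻¹)(800 K) × ln(0.110/0.00841)
   = (6.651 kJ/mol)(2.571) = 17.1 kJ/mol
ΔG > 0, so the forward reaction is non-spontaneous (proceeds in reverse).

ΔG = 17.1 kJ/mol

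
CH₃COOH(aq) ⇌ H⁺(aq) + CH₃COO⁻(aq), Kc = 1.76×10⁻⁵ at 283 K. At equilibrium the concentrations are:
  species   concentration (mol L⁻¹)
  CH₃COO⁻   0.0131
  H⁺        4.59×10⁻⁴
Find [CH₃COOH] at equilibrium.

[CH₃COOH] = 0.342 mol L⁻¹

At equilibrium, Kc = [H⁺]·[CH₃COO⁻] / [CH₃COOH] = 1.76×10⁻⁵.
(4.59×10⁻⁴)·(0.0131) / ([CH₃COOH]) = 1.76×10⁻⁵
[CH₃COOH] = 0.342 mol L⁻¹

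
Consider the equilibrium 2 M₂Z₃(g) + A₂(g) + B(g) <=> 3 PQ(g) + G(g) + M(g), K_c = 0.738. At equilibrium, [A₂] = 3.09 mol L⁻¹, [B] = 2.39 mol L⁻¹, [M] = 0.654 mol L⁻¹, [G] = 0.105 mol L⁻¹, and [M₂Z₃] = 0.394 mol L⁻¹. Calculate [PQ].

[PQ] = 2.31 mol L⁻¹

At equilibrium, K_c = [PQ]³·[G]·[M] / ([M₂Z₃]²·[A₂]·[B]) = 0.738.
([PQ])³·(0.105)·(0.654) / ((0.394)²·(3.09)·(2.39)) = 0.738
[PQ]³ = 12.3 ⇒ [PQ] = 2.31 mol L⁻¹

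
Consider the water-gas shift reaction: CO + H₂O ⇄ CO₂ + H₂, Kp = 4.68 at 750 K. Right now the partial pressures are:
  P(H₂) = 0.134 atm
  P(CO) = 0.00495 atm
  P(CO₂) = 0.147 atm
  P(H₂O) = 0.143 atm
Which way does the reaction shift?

in the reverse direction

Qp = P(CO₂)·P(H₂) / (P(CO)·P(H₂O)) = (0.147)·(0.134) / ((0.00495)·(0.143)) = 27.8
Qp = 27.8 > Kp = 4.68, so the reverse reaction proceeds.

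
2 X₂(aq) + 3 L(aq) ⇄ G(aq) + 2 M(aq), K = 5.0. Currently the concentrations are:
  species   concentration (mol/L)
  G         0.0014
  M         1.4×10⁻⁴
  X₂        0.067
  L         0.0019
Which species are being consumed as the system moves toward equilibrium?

X₂, L (reactants)

Q = [G]·[M]² / ([X₂]²·[L]³) = (0.0014)·(1.4×10⁻⁴)² / ((0.067)²·(0.0019)³) = 0.89
Q = 0.89 < K = 5.0: net forward reaction.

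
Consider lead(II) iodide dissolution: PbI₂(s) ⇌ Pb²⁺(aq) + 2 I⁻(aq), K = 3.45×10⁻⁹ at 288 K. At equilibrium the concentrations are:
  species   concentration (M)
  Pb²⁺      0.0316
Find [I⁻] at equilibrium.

[I⁻] = 3.30×10⁻⁴ M

(PbI₂ is a pure solid — omitted from K.)
At equilibrium, K = [Pb²⁺]·[I⁻]² = 3.45×10⁻⁹.
(0.0316)·([I⁻])² = 3.45×10⁻⁹
[I⁻]² = 1.09×10⁻⁷ ⇒ [I⁻] = 3.30×10⁻⁴ M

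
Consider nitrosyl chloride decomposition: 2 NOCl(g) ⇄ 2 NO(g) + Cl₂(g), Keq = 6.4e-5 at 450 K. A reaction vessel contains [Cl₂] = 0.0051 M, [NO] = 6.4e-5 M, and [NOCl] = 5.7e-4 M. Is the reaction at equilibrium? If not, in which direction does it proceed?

at equilibrium

Q = [NO]²·[Cl₂] / [NOCl]² = (6.4e-5)²·(0.0051) / (5.7e-4)² = 6.4e-5
Q = 6.4e-5 = Keq, so the system is already at equilibrium.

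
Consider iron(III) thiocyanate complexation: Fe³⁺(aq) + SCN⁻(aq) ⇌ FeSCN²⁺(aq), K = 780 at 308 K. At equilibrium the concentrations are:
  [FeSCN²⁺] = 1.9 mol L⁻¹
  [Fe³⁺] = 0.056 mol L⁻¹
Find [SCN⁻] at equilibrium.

[SCN⁻] = 0.043 mol L⁻¹

At equilibrium, K = [FeSCN²⁺] / ([Fe³⁺]·[SCN⁻]) = 780.
(1.9) / ((0.056)·([SCN⁻])) = 780
[SCN⁻] = 0.0435 = 0.043 mol L⁻¹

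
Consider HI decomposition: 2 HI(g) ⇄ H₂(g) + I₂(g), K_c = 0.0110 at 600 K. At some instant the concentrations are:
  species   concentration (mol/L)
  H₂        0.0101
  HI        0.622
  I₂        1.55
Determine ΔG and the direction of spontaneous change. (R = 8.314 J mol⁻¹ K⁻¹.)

ΔG = 6.50 kJ/mol; the forward reaction is non-spontaneous

Q_c = [H₂]·[I₂] / [HI]² = (0.0101)·(1.55) / (0.622)² = 0.0405
ΔG = RT ln(Q_c/K_c) = (8.314 J mol⁻¹ K⁻¹)(600 K) × ln(0.0405/0.0110)
   = (4.988 kJ/mol)(1.303) = 6.50 kJ/mol
ΔG > 0, so the forward reaction is non-spontaneous (proceeds in reverse).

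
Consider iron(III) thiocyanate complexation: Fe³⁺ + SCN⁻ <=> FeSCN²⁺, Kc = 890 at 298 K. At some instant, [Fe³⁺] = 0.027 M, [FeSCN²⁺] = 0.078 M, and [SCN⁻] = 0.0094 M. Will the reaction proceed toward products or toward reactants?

Qc = [FeSCN²⁺] / ([Fe³⁺]·[SCN⁻]) = (0.078) / ((0.027)·(0.0094)) = 310
Qc = 310 < Kc = 890, so the forward reaction proceeds.

in the forward direction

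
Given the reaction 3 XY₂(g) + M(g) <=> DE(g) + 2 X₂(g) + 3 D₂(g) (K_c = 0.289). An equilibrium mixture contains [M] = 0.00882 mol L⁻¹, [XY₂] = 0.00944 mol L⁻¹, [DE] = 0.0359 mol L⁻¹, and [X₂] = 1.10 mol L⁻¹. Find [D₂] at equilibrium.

[D₂] = 0.00367 mol L⁻¹

At equilibrium, K_c = [DE]·[X₂]²·[D₂]³ / ([XY₂]³·[M]) = 0.289.
(0.0359)·(1.10)²·([D₂])³ / ((0.00944)³·(0.00882)) = 0.289
[D₂]³ = 4.94e-8 ⇒ [D₂] = 0.00367 mol L⁻¹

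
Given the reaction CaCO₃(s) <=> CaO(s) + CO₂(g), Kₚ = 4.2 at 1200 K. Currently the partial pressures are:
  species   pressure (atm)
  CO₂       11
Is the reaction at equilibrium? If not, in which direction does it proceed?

to the left

(CaCO₃, CaO are pure solids — omitted from Qₚ.)
Qₚ = P(CO₂) = 11
Qₚ = 11 > Kₚ = 4.2, so the reverse reaction proceeds.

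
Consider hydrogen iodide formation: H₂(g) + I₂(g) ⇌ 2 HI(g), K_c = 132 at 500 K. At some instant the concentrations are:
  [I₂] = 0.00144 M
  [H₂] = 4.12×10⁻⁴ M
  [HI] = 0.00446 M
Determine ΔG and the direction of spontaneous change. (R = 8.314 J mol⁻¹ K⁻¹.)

Q_c = [HI]² / ([H₂]·[I₂]) = (0.00446)² / ((4.12×10⁻⁴)·(0.00144)) = 33.5
ΔG = RT ln(Q_c/K_c) = (8.314 J mol⁻¹ K⁻¹)(500 K) × ln(33.5/132)
   = (4.157 kJ/mol)(-1.371) = -5.70 kJ/mol
ΔG < 0, so the forward reaction is spontaneous (proceeds forward).

ΔG = -5.70 kJ/mol; the forward reaction is spontaneous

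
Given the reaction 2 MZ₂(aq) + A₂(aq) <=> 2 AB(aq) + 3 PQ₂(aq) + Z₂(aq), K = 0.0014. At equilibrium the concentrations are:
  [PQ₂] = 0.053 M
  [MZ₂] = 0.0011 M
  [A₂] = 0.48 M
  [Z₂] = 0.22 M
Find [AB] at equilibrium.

[AB] = 0.0050 M

At equilibrium, K = [AB]²·[PQ₂]³·[Z₂] / ([MZ₂]²·[A₂]) = 0.0014.
([AB])²·(0.053)³·(0.22) / ((0.0011)²·(0.48)) = 0.0014
[AB]² = 2.48e-5 ⇒ [AB] = 0.0050 M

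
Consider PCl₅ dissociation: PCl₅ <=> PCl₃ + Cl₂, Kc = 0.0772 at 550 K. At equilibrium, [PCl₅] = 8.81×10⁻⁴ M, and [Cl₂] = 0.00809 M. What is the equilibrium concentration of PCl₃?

At equilibrium, Kc = [PCl₃]·[Cl₂] / [PCl₅] = 0.0772.
([PCl₃])·(0.00809) / (8.81×10⁻⁴) = 0.0772
[PCl₃] = 0.00841 M

[PCl₃] = 0.00841 M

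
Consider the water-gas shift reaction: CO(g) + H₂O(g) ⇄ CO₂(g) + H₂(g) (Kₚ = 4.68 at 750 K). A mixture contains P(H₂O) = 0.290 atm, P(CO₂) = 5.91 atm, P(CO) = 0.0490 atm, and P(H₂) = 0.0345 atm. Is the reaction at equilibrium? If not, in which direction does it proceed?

Qₚ = P(CO₂)·P(H₂) / (P(CO)·P(H₂O)) = (5.91)·(0.0345) / ((0.0490)·(0.290)) = 14.3
Qₚ = 14.3 > Kₚ = 4.68, so the reverse reaction proceeds.

reverse (toward reactants)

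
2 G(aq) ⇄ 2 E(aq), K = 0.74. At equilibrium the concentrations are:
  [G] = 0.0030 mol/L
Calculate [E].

[E] = 0.0026 mol/L

At equilibrium, K = [E]² / [G]² = 0.74.
([E])² / (0.0030)² = 0.74
[E]² = 6.66×10⁻⁶ ⇒ [E] = 0.0026 mol/L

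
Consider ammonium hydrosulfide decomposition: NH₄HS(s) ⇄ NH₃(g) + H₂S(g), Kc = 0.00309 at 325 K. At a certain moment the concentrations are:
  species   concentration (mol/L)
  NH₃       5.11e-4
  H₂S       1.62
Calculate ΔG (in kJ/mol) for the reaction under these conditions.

(NH₄HS is a pure solid — omitted from Qc.)
Qc = [NH₃]·[H₂S] = (5.11e-4)·(1.62) = 8.28e-4
ΔG = RT ln(Qc/Kc) = (8.314 J mol⁻¹ K⁻¹)(325 K) × ln(8.28e-4/0.00309)
   = (2.702 kJ/mol)(-1.317) = -3.56 kJ/mol
ΔG < 0, so the forward reaction is spontaneous (proceeds forward).

ΔG = -3.56 kJ/mol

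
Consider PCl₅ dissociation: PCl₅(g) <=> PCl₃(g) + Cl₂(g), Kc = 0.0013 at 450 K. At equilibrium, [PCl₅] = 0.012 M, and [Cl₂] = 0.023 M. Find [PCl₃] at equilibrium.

At equilibrium, Kc = [PCl₃]·[Cl₂] / [PCl₅] = 0.0013.
([PCl₃])·(0.023) / (0.012) = 0.0013
[PCl₃] = 6.78×10⁻⁴ = 6.8×10⁻⁴ M

[PCl₃] = 6.8×10⁻⁴ M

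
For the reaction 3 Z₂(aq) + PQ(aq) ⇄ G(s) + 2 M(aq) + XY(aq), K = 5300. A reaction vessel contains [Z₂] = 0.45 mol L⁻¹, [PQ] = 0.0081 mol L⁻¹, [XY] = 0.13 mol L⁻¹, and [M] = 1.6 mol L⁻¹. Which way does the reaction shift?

(G is a pure solid — omitted from Q.)
Q = [M]²·[XY] / ([Z₂]³·[PQ]) = (1.6)²·(0.13) / ((0.45)³·(0.0081)) = 450
Q = 450 < K = 5300, so the forward reaction proceeds.

toward products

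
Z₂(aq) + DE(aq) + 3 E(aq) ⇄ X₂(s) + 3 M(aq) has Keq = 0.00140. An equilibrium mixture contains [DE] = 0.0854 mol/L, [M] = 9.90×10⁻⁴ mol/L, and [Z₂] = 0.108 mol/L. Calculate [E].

(X₂ is a pure solid — omitted from Keq.)
At equilibrium, Keq = [M]³ / ([Z₂]·[DE]·[E]³) = 0.00140.
(9.90×10⁻⁴)³ / ((0.108)·(0.0854)·([E])³) = 0.00140
[E]³ = 7.51×10⁻⁵ ⇒ [E] = 0.0422 mol/L

[E] = 0.0422 mol/L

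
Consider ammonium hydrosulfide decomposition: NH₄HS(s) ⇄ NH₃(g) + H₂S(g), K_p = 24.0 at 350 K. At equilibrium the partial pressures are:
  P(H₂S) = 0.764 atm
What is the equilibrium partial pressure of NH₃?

P(NH₃) = 31.4 atm

(NH₄HS is a pure solid — omitted from K_p.)
At equilibrium, K_p = P(NH₃)·P(H₂S) = 24.0.
(P(NH₃))·(0.764) = 24.0
P(NH₃) = 31.4 atm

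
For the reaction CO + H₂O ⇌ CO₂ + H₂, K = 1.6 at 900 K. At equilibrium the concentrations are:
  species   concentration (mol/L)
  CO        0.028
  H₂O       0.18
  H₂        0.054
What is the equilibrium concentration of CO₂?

[CO₂] = 0.15 mol/L

At equilibrium, K = [CO₂]·[H₂] / ([CO]·[H₂O]) = 1.6.
([CO₂])·(0.054) / ((0.028)·(0.18)) = 1.6
[CO₂] = 0.149 = 0.15 mol/L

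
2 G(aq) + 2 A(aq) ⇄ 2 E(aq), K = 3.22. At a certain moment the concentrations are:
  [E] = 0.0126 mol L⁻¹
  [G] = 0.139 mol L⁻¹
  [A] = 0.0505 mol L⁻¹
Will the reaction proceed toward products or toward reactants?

no net change (already at equilibrium)

Q = [E]² / ([G]²·[A]²) = (0.0126)² / ((0.139)²·(0.0505)²) = 3.22
Q = 3.22 = K, so the system is already at equilibrium.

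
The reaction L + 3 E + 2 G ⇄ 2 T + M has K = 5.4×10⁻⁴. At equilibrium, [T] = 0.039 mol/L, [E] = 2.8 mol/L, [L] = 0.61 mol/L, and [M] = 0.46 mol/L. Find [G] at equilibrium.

At equilibrium, K = [T]²·[M] / ([L]·[E]³·[G]²) = 5.4×10⁻⁴.
(0.039)²·(0.46) / ((0.61)·(2.8)³·([G])²) = 5.4×10⁻⁴
[G]² = 0.0968 ⇒ [G] = 0.31 mol/L

[G] = 0.31 mol/L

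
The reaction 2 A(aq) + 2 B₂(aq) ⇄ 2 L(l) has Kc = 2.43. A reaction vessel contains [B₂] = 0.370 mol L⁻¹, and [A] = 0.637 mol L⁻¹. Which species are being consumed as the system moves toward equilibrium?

(L is a pure liquid — omitted from Qc.)
Qc = 1 / ([A]²·[B₂]²) = 1 / ((0.637)²·(0.370)²) = 18.0
Qc = 18.0 > Kc = 2.43: net reverse reaction.

L (products)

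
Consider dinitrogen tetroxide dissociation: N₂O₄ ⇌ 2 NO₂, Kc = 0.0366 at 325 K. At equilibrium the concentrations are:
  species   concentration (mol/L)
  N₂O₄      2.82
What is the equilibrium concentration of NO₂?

At equilibrium, Kc = [NO₂]² / [N₂O₄] = 0.0366.
([NO₂])² / (2.82) = 0.0366
[NO₂]² = 0.103 ⇒ [NO₂] = 0.321 mol/L

[NO₂] = 0.321 mol/L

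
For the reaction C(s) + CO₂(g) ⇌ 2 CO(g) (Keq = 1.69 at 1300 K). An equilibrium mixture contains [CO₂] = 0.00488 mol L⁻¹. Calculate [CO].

(C is a pure solid — omitted from Keq.)
At equilibrium, Keq = [CO]² / [CO₂] = 1.69.
([CO])² / (0.00488) = 1.69
[CO]² = 0.00825 ⇒ [CO] = 0.0908 mol L⁻¹

[CO] = 0.0908 mol L⁻¹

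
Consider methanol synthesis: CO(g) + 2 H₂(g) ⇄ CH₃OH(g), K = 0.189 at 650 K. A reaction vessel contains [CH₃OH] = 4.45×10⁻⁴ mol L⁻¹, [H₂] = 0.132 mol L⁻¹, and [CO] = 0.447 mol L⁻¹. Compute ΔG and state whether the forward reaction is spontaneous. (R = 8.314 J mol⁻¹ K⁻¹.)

Q = [CH₃OH] / ([CO]·[H₂]²) = (4.45×10⁻⁴) / ((0.447)·(0.132)²) = 0.0571
ΔG = RT ln(Q/K) = (8.314 J mol⁻¹ K⁻¹)(650 K) × ln(0.0571/0.189)
   = (5.404 kJ/mol)(-1.197) = -6.47 kJ/mol
ΔG < 0, so the forward reaction is spontaneous (proceeds forward).

ΔG = -6.47 kJ/mol; the forward reaction is spontaneous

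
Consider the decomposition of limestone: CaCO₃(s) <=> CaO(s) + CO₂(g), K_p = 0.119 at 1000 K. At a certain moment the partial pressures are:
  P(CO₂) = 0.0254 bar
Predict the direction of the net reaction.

(CaCO₃, CaO are pure solids — omitted from Q_p.)
Q_p = P(CO₂) = 0.0254
Q_p = 0.0254 < K_p = 0.119, so the forward reaction proceeds.

toward products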